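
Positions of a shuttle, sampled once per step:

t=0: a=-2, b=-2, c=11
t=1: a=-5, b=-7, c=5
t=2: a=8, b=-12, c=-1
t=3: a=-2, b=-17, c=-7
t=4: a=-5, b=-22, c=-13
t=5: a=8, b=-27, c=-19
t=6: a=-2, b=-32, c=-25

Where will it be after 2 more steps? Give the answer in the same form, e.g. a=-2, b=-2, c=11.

a=8, b=-42, c=-37

The a coordinate repeats the cycle [-2, -5, 8] with period 3; step 8 mod 3 = 2, giving 8.
The b coordinate changes by -5 each step, so at step 8 it is -2 + 8·(-5) = -42.
The c coordinate changes by -6 each step, so at step 8 it is 11 + 8·(-6) = -37.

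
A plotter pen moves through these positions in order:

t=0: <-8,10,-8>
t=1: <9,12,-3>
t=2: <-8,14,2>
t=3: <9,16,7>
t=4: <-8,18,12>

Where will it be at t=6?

First: cycles through -8, 9 every 2 steps. Step 6 lands at position 0 of the cycle → -8.
Second: linear, +2 per step → 22 at step 6.
Third: linear, +5 per step → 22 at step 6.

<-8,22,22>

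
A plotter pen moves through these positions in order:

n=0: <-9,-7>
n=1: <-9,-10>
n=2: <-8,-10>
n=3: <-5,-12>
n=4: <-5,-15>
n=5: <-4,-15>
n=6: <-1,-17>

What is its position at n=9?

Differencing gives <+0,-3>, <+1,+0>, <+3,-2>, <+0,-3>, <+1,+0>, <+3,-2>. This is the pattern <+0,-3>, <+1,+0>, <+3,-2> repeated.
step 7: apply <+0,-3> → <-1,-20>
step 8: apply <+1,+0> → <0,-20>
step 9: apply <+3,-2> → <3,-22>

<3,-22>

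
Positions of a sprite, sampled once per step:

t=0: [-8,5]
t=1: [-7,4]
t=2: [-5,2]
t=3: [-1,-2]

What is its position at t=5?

[23,-26]

The jumps are [+1,-1], [+2,-2], [+4,-4] — a geometric progression with ratio 2.
step 4: [-1,-2] + [+8,-8] → [7,-10]
step 5: [7,-10] + [+16,-16] → [23,-26]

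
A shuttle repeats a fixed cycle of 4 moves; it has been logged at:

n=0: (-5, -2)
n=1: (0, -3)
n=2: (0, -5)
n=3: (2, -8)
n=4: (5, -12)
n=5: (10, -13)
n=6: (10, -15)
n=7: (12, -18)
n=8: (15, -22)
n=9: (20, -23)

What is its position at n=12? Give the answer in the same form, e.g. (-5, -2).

(25, -32)

Step-to-step displacements: (+5, -1), (+0, -2), (+2, -3), (+3, -4), (+5, -1), (+0, -2), (+2, -3), (+3, -4), (+5, -1) — a repeating cycle of length 4.
step 10: apply (+0, -2) → (20, -25)
step 11: apply (+2, -3) → (22, -28)
step 12: apply (+3, -4) → (25, -32)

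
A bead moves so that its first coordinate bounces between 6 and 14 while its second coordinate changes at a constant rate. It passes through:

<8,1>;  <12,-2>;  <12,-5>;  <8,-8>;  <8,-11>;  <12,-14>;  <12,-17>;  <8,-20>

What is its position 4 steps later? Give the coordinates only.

<8,-32>

The first coordinate reflects between 6 and 14, moving 4 per step.
  step 8: 8 → 8
  step 9: 8 → 12
  step 10: 12 → 12
  step 11: 12 → 8
The second coordinate changes by -3 each step: at step 11 it is -32.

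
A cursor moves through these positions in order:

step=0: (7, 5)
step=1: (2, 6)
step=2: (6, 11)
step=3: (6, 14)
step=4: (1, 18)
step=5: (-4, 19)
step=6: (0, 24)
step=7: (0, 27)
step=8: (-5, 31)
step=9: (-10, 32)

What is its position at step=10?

Differencing gives (-5, +1), (+4, +5), (+0, +3), (-5, +4), (-5, +1), (+4, +5), (+0, +3), (-5, +4), (-5, +1). This is the pattern (-5, +1), (+4, +5), (+0, +3), (-5, +4) repeated.
step 10: apply (+4, +5) → (-6, 37)

(-6, 37)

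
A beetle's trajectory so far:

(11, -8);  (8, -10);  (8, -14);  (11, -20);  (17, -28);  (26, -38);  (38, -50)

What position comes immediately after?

(53, -64)

Taking differences between consecutive positions: (-3, -2), (+0, -4), (+3, -6), (+6, -8), (+9, -10), (+12, -12). These grow by (+3, -2) each step.
step 7: (38, -50) + (+15, -14) → (53, -64)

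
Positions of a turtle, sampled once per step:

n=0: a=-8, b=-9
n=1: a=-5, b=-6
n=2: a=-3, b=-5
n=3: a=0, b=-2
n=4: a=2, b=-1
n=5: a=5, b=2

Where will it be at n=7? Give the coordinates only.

a=10, b=6

Step-to-step displacements: (+3, +3), (+2, +1), (+3, +3), (+2, +1), (+3, +3) — a repeating cycle of length 2.
step 6: apply (+2, +1) → a=7, b=3
step 7: apply (+3, +3) → a=10, b=6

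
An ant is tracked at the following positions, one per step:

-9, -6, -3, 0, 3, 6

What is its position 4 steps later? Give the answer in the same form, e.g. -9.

Constant displacement of +3 per step.
step 6: 6 + 3 → 9
step 7: 9 + 3 → 12
step 8: 12 + 3 → 15
step 9: 15 + 3 → 18

18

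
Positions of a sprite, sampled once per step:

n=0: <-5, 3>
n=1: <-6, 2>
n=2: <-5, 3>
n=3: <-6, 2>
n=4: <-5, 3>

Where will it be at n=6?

<-5, 3>

Step-to-step displacements: <-1, -1>, <+1, +1>, <-1, -1>, <+1, +1>; each is -1× the previous.
step 5: <-5, 3> + <-1, -1> → <-6, 2>
step 6: <-6, 2> + <+1, +1> → <-5, 3>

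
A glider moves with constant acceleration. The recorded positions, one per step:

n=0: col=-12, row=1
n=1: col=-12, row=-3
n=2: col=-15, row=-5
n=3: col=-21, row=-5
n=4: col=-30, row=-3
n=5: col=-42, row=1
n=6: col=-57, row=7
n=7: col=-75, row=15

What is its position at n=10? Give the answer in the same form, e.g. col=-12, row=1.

col=-147, row=51

Taking differences between consecutive positions: (+0, -4), (-3, -2), (-6, +0), (-9, +2), (-12, +4), (-15, +6), (-18, +8). These grow by (-3, +2) each step.
step 8: col=-75, row=15 + (-21, +10) → col=-96, row=25
step 9: col=-96, row=25 + (-24, +12) → col=-120, row=37
step 10: col=-120, row=37 + (-27, +14) → col=-147, row=51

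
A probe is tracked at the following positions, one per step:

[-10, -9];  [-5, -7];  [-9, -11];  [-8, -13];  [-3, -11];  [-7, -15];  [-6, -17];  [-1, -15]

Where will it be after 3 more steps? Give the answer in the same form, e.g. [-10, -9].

[1, -19]

The moves between consecutive positions are [+5, +2], [-4, -4], [+1, -2], [+5, +2], [-4, -4], [+1, -2], [+5, +2]; they repeat the 3-cycle [[+5, +2], [-4, -4], [+1, -2]].
step 8: apply [-4, -4] → [-5, -19]
step 9: apply [+1, -2] → [-4, -21]
step 10: apply [+5, +2] → [1, -19]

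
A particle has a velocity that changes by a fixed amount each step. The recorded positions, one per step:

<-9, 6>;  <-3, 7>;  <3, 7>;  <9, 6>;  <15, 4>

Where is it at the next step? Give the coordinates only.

<21, 1>

Taking differences between consecutive positions: <+6, +1>, <+6, +0>, <+6, -1>, <+6, -2>. These grow by <+0, -1> each step.
step 5: <15, 4> + <+6, -3> → <21, 1>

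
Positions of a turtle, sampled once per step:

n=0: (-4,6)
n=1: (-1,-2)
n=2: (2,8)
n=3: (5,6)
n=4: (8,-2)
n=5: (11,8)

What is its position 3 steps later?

First: linear, +3 per step → 20 at step 8.
Second: cycles through 6, -2, 8 every 3 steps. Step 8 lands at position 2 of the cycle → 8.

(20,8)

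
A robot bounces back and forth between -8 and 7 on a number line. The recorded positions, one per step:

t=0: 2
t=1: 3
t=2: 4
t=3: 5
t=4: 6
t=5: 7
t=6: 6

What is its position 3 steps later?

The value reflects between -8 and 7, moving 1 per step.
  step 7: 6 → 5
  step 8: 5 → 4
  step 9: 4 → 3

3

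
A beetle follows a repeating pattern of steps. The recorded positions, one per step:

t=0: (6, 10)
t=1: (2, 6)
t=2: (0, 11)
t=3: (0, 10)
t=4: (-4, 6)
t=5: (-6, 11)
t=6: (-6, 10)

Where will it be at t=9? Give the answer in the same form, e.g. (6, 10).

The moves between consecutive positions are (-4, -4), (-2, +5), (+0, -1), (-4, -4), (-2, +5), (+0, -1); they repeat the 3-cycle [(-4, -4), (-2, +5), (+0, -1)].
step 7: apply (-4, -4) → (-10, 6)
step 8: apply (-2, +5) → (-12, 11)
step 9: apply (+0, -1) → (-12, 10)

(-12, 10)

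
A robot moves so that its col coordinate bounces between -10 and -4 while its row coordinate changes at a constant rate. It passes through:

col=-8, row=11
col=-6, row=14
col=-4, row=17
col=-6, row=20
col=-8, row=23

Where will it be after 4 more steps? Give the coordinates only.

The col coordinate travels 2 per step and bounces off the walls at -10 and -4.
  step 5: -8 → -10
  step 6: -10 → -8
  step 7: -8 → -6
  step 8: -6 → -4
The row coordinate changes by +3 each step: at step 8 it is 35.

col=-4, row=35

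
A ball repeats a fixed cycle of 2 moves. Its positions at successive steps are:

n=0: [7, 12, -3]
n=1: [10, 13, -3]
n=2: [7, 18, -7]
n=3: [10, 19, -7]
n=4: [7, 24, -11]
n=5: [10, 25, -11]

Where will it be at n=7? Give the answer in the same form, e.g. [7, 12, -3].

[10, 31, -15]

Differencing gives [+3, +1, +0], [-3, +5, -4], [+3, +1, +0], [-3, +5, -4], [+3, +1, +0]. This is the pattern [+3, +1, +0], [-3, +5, -4] repeated.
step 6: apply [-3, +5, -4] → [7, 30, -15]
step 7: apply [+3, +1, +0] → [10, 31, -15]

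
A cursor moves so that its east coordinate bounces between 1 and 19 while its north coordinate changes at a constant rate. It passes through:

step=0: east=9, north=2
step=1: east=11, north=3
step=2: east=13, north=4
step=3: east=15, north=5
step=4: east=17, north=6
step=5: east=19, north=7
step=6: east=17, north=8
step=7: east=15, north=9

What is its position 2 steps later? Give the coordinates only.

east=11, north=11

The east coordinate travels 2 per step and bounces off the walls at 1 and 19.
  step 8: 15 → 13
  step 9: 13 → 11
The north coordinate changes by +1 each step: at step 9 it is 11.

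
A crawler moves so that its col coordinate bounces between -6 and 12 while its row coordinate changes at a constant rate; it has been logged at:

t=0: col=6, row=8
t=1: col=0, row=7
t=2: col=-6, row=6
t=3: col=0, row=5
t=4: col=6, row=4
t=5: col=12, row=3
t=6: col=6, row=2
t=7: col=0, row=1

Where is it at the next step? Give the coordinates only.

The col coordinate travels 6 per step and bounces off the walls at -6 and 12.
  step 8: 0 → -6
The row coordinate changes by -1 each step: at step 8 it is 0.

col=-6, row=0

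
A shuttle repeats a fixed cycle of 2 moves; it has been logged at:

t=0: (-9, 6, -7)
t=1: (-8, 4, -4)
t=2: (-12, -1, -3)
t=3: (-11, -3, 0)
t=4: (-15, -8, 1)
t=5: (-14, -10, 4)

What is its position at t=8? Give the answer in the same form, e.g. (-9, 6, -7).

Differencing gives (+1, -2, +3), (-4, -5, +1), (+1, -2, +3), (-4, -5, +1), (+1, -2, +3). This is the pattern (+1, -2, +3), (-4, -5, +1) repeated.
step 6: apply (-4, -5, +1) → (-18, -15, 5)
step 7: apply (+1, -2, +3) → (-17, -17, 8)
step 8: apply (-4, -5, +1) → (-21, -22, 9)

(-21, -22, 9)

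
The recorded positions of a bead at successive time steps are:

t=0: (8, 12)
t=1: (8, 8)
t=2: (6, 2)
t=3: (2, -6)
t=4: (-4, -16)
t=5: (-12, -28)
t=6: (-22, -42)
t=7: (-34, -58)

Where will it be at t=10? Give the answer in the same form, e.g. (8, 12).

(-82, -118)

First differences are (+0, -4), (-2, -6), (-4, -8), (-6, -10), (-8, -12), (-10, -14), (-12, -16); their common second difference is (-2, -2) (constant acceleration).
step 8: (-34, -58) + (-14, -18) → (-48, -76)
step 9: (-48, -76) + (-16, -20) → (-64, -96)
step 10: (-64, -96) + (-18, -22) → (-82, -118)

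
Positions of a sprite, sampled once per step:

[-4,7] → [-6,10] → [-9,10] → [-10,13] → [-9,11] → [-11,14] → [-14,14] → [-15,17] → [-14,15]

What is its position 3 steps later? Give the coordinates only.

The moves between consecutive positions are [-2,+3], [-3,+0], [-1,+3], [+1,-2], [-2,+3], [-3,+0], [-1,+3], [+1,-2]; they repeat the 4-cycle [[-2,+3], [-3,+0], [-1,+3], [+1,-2]].
step 9: apply [-2,+3] → [-16,18]
step 10: apply [-3,+0] → [-19,18]
step 11: apply [-1,+3] → [-20,21]

[-20,21]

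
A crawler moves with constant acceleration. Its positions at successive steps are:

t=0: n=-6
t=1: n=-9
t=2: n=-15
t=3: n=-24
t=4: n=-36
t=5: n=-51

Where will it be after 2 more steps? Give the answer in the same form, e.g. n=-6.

Successive displacements: -3, -6, -9, -12, -15 — each changes by -3.
step 6: -51 − 18 → n=-69
step 7: -69 − 21 → n=-90

n=-90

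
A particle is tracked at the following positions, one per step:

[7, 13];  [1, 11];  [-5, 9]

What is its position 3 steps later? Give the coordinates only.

[-23, 3]

The position changes by [-6, -2] every step.
step 3: [-5, 9] + [-6, -2] → [-11, 7]
step 4: [-11, 7] + [-6, -2] → [-17, 5]
step 5: [-17, 5] + [-6, -2] → [-23, 3]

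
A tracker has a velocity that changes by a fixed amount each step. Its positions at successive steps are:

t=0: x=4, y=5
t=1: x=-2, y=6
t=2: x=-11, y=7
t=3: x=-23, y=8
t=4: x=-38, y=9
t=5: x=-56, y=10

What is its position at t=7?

x=-101, y=12

First differences are (-6, +1), (-9, +1), (-12, +1), (-15, +1), (-18, +1); their common second difference is (-3, +0) (constant acceleration).
step 6: x=-56, y=10 + (-21, +1) → x=-77, y=11
step 7: x=-77, y=11 + (-24, +1) → x=-101, y=12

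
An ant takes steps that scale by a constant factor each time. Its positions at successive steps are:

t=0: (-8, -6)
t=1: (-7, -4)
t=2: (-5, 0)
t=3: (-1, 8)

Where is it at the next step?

(7, 24)

Step-to-step displacements: (+1, +2), (+2, +4), (+4, +8); each is 2× the previous.
step 4: (-1, 8) + (+8, +16) → (7, 24)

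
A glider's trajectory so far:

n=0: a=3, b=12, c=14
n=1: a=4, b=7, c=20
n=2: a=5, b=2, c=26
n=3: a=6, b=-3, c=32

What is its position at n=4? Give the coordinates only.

Constant displacement of (+1, -5, +6) per step.
step 4: a=6, b=-3, c=32 + (+1, -5, +6) → a=7, b=-8, c=38

a=7, b=-8, c=38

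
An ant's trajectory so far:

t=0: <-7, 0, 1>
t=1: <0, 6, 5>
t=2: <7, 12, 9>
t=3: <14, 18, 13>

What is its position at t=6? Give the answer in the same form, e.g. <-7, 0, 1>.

<35, 36, 25>

The position changes by <+7, +6, +4> every step.
step 4: <14, 18, 13> + <+7, +6, +4> → <21, 24, 17>
step 5: <21, 24, 17> + <+7, +6, +4> → <28, 30, 21>
step 6: <28, 30, 21> + <+7, +6, +4> → <35, 36, 25>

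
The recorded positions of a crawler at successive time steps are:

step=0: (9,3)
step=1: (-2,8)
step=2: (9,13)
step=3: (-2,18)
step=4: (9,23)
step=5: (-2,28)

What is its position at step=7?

(-2,38)

The first coordinate repeats the cycle [9, -2] with period 2; step 7 mod 2 = 1, giving -2.
The second coordinate changes by +5 each step, so at step 7 it is 3 + 7·(5) = 38.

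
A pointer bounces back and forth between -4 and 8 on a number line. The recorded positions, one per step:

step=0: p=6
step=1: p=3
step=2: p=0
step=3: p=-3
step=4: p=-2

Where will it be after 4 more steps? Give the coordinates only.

The value reflects between -4 and 8, moving 3 per step.
  step 5: -2 → 1
  step 6: 1 → 4
  step 7: 4 → 7
  step 8: 7 → 6

p=6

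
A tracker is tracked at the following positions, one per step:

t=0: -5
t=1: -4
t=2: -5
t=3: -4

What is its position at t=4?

-5

Consecutive displacements +1, -1, +1 scale by a factor of -1 each step.
step 4: -4 − 1 → -5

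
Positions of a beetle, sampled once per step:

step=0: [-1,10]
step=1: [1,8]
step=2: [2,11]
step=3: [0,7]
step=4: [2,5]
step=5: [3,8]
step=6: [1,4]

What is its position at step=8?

[4,5]

The moves between consecutive positions are [+2,-2], [+1,+3], [-2,-4], [+2,-2], [+1,+3], [-2,-4]; they repeat the 3-cycle [[+2,-2], [+1,+3], [-2,-4]].
step 7: apply [+2,-2] → [3,2]
step 8: apply [+1,+3] → [4,5]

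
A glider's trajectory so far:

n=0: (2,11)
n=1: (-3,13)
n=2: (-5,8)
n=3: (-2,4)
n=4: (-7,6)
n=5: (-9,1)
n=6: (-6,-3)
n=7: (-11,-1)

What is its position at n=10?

Differencing gives (-5,+2), (-2,-5), (+3,-4), (-5,+2), (-2,-5), (+3,-4), (-5,+2). This is the pattern (-5,+2), (-2,-5), (+3,-4) repeated.
step 8: apply (-2,-5) → (-13,-6)
step 9: apply (+3,-4) → (-10,-10)
step 10: apply (-5,+2) → (-15,-8)

(-15,-8)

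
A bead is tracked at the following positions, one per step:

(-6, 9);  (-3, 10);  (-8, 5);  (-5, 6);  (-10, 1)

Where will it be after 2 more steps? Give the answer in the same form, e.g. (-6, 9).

The moves between consecutive positions are (+3, +1), (-5, -5), (+3, +1), (-5, -5); they repeat the 2-cycle [(+3, +1), (-5, -5)].
step 5: apply (+3, +1) → (-7, 2)
step 6: apply (-5, -5) → (-12, -3)

(-12, -3)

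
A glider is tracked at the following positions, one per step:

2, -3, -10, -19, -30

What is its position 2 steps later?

-58

Successive displacements: -5, -7, -9, -11 — each changes by -2.
step 5: -30 − 13 → -43
step 6: -43 − 15 → -58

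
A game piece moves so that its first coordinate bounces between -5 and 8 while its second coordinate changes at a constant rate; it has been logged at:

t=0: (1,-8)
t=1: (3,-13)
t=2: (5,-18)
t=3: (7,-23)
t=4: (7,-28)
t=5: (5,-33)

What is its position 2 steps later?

(1,-43)

The first coordinate reflects between -5 and 8, moving 2 per step.
  step 6: 5 → 3
  step 7: 3 → 1
The second coordinate changes by -5 each step: at step 7 it is -43.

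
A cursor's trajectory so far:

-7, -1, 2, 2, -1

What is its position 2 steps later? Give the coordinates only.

First differences are +6, +3, +0, -3; their common second difference is -3 (constant acceleration).
step 5: -1 − 6 → -7
step 6: -7 − 9 → -16

-16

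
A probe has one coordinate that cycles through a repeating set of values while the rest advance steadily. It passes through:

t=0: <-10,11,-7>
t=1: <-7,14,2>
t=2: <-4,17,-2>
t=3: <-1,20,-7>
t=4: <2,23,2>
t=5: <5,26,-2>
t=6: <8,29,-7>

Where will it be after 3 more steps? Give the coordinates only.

<17,38,-7>

The first coordinate changes by +3 each step, so at step 9 it is -10 + 9·(3) = 17.
The second coordinate changes by +3 each step, so at step 9 it is 11 + 9·(3) = 38.
The third coordinate repeats the cycle [-7, 2, -2] with period 3; step 9 mod 3 = 0, giving -7.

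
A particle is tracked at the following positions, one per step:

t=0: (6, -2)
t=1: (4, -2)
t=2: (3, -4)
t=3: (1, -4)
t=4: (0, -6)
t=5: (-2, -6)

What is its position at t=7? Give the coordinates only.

(-5, -8)

Step-to-step displacements: (-2, +0), (-1, -2), (-2, +0), (-1, -2), (-2, +0) — a repeating cycle of length 2.
step 6: apply (-1, -2) → (-3, -8)
step 7: apply (-2, +0) → (-5, -8)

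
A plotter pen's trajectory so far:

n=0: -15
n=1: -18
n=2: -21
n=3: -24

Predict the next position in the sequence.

Each step adds -3 to the position.
step 4: -24 − 3 → -27

-27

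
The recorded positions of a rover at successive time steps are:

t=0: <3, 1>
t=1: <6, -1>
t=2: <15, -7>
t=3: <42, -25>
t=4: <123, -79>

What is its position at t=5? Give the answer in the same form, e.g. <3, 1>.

<366, -241>

Consecutive displacements <+3, -2>, <+9, -6>, <+27, -18>, <+81, -54> scale by a factor of 3 each step.
step 5: <123, -79> + <+243, -162> → <366, -241>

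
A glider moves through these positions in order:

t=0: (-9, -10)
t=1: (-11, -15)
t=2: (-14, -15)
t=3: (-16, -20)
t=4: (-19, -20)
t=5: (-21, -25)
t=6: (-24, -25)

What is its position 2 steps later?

(-29, -30)

Step-to-step displacements: (-2, -5), (-3, +0), (-2, -5), (-3, +0), (-2, -5), (-3, +0) — a repeating cycle of length 2.
step 7: apply (-2, -5) → (-26, -30)
step 8: apply (-3, +0) → (-29, -30)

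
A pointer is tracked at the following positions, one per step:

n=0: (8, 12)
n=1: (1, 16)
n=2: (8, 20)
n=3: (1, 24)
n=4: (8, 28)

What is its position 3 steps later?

(1, 40)

First: cycles through 8, 1 every 2 steps. Step 7 lands at position 1 of the cycle → 1.
Second: linear, +4 per step → 40 at step 7.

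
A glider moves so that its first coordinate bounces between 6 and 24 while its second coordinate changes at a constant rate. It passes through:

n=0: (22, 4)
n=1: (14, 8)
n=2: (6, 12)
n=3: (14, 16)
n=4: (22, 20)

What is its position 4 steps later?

(18, 36)

The first coordinate reflects between 6 and 24, moving 8 per step.
  step 5: 22 → 18
  step 6: 18 → 10
  step 7: 10 → 10
  step 8: 10 → 18
The second coordinate changes by +4 each step: at step 8 it is 36.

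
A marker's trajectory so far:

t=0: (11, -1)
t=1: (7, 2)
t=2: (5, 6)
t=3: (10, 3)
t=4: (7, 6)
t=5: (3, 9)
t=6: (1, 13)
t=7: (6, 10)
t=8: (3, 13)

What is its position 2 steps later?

Differencing gives (-4, +3), (-2, +4), (+5, -3), (-3, +3), (-4, +3), (-2, +4), (+5, -3), (-3, +3). This is the pattern (-4, +3), (-2, +4), (+5, -3), (-3, +3) repeated.
step 9: apply (-4, +3) → (-1, 16)
step 10: apply (-2, +4) → (-3, 20)

(-3, 20)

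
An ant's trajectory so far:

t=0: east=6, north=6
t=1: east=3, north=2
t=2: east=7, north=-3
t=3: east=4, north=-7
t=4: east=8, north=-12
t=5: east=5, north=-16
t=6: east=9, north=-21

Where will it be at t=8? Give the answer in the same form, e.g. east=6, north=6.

east=10, north=-30

The moves between consecutive positions are (-3, -4), (+4, -5), (-3, -4), (+4, -5), (-3, -4), (+4, -5); they repeat the 2-cycle [(-3, -4), (+4, -5)].
step 7: apply (-3, -4) → east=6, north=-25
step 8: apply (+4, -5) → east=10, north=-30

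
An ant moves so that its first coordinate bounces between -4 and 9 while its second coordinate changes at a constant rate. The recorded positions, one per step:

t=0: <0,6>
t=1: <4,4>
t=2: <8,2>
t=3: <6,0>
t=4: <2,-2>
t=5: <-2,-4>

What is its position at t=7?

<2,-8>

The first coordinate travels 4 per step and bounces off the walls at -4 and 9.
  step 6: -2 → -2
  step 7: -2 → 2
The second coordinate changes by -2 each step: at step 7 it is -8.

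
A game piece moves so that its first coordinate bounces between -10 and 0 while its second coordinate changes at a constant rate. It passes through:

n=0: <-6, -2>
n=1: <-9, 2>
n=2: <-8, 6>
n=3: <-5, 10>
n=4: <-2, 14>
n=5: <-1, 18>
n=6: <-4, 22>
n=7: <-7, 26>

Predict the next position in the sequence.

The first coordinate reflects between -10 and 0, moving 3 per step.
  step 8: -7 → -10
The second coordinate changes by +4 each step: at step 8 it is 30.

<-10, 30>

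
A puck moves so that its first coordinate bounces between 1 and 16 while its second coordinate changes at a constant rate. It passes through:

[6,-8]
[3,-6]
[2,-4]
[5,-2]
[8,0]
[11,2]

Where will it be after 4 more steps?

[9,10]

The first coordinate travels 3 per step and bounces off the walls at 1 and 16.
  step 6: 11 → 14
  step 7: 14 → 15
  step 8: 15 → 12
  step 9: 12 → 9
The second coordinate changes by +2 each step: at step 9 it is 10.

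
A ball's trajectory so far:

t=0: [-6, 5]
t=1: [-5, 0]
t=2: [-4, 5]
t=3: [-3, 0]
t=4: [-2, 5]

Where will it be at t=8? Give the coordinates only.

The first coordinate changes by +1 each step, so at step 8 it is -6 + 8·(1) = 2.
The second coordinate repeats the cycle [5, 0] with period 2; step 8 mod 2 = 0, giving 5.

[2, 5]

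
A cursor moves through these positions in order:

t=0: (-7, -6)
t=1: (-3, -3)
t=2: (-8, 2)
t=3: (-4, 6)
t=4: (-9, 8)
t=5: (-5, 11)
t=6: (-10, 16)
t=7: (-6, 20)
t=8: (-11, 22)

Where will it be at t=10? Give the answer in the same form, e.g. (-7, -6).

The moves between consecutive positions are (+4, +3), (-5, +5), (+4, +4), (-5, +2), (+4, +3), (-5, +5), (+4, +4), (-5, +2); they repeat the 4-cycle [(+4, +3), (-5, +5), (+4, +4), (-5, +2)].
step 9: apply (+4, +3) → (-7, 25)
step 10: apply (-5, +5) → (-12, 30)

(-12, 30)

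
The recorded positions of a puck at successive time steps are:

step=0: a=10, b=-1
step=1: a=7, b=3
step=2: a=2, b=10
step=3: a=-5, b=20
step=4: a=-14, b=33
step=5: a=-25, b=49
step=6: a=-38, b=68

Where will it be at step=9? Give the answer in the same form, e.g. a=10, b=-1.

Taking differences between consecutive positions: (-3, +4), (-5, +7), (-7, +10), (-9, +13), (-11, +16), (-13, +19). These grow by (-2, +3) each step.
step 7: a=-38, b=68 + (-15, +22) → a=-53, b=90
step 8: a=-53, b=90 + (-17, +25) → a=-70, b=115
step 9: a=-70, b=115 + (-19, +28) → a=-89, b=143

a=-89, b=143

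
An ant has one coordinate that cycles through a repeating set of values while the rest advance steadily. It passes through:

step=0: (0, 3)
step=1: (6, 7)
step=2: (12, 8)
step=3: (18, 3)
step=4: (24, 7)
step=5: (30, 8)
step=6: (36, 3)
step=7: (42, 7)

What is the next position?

First: linear, +6 per step → 48 at step 8.
Second: cycles through 3, 7, 8 every 3 steps. Step 8 lands at position 2 of the cycle → 8.

(48, 8)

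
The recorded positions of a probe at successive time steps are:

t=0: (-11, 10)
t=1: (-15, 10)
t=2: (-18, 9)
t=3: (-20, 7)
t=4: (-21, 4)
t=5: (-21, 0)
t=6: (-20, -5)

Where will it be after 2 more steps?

(-15, -18)

Taking differences between consecutive positions: (-4, +0), (-3, -1), (-2, -2), (-1, -3), (+0, -4), (+1, -5). These grow by (+1, -1) each step.
step 7: (-20, -5) + (+2, -6) → (-18, -11)
step 8: (-18, -11) + (+3, -7) → (-15, -18)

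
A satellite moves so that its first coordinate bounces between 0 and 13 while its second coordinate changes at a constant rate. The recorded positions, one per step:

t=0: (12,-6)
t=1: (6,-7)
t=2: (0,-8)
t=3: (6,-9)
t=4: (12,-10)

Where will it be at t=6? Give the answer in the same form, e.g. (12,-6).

The first coordinate travels 6 per step and bounces off the walls at 0 and 13.
  step 5: 12 → 8
  step 6: 8 → 2
The second coordinate changes by -1 each step: at step 6 it is -12.

(2,-12)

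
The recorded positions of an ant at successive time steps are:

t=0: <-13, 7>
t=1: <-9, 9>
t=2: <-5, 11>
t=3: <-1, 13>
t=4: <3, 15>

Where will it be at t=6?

Each step adds <+4, +2> to the position.
step 5: <3, 15> + <+4, +2> → <7, 17>
step 6: <7, 17> + <+4, +2> → <11, 19>

<11, 19>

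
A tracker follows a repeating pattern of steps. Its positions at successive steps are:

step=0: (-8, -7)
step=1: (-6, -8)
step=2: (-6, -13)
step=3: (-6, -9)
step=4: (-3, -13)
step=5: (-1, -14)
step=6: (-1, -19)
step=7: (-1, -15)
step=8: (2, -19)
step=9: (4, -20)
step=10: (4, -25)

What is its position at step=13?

(9, -26)

The moves between consecutive positions are (+2, -1), (+0, -5), (+0, +4), (+3, -4), (+2, -1), (+0, -5), (+0, +4), (+3, -4), (+2, -1), (+0, -5); they repeat the 4-cycle [(+2, -1), (+0, -5), (+0, +4), (+3, -4)].
step 11: apply (+0, +4) → (4, -21)
step 12: apply (+3, -4) → (7, -25)
step 13: apply (+2, -1) → (9, -26)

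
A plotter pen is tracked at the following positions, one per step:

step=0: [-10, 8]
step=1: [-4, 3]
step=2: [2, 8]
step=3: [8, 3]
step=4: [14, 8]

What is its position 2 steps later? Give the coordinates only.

The first coordinate changes by +6 each step, so at step 6 it is -10 + 6·(6) = 26.
The second coordinate repeats the cycle [8, 3] with period 2; step 6 mod 2 = 0, giving 8.

[26, 8]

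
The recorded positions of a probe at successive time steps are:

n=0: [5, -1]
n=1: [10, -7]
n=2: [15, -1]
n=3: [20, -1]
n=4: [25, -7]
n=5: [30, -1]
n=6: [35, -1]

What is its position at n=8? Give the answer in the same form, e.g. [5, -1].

[45, -1]

The first coordinate changes by +5 each step, so at step 8 it is 5 + 8·(5) = 45.
The second coordinate repeats the cycle [-1, -7, -1] with period 3; step 8 mod 3 = 2, giving -1.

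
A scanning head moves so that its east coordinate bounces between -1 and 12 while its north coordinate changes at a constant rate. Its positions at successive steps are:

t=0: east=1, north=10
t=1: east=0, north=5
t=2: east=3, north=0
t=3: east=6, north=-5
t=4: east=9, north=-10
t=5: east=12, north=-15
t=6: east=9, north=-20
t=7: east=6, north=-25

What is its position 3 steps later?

east=1, north=-40

The east coordinate travels 3 per step and bounces off the walls at -1 and 12.
  step 8: 6 → 3
  step 9: 3 → 0
  step 10: 0 → 1
The north coordinate changes by -5 each step: at step 10 it is -40.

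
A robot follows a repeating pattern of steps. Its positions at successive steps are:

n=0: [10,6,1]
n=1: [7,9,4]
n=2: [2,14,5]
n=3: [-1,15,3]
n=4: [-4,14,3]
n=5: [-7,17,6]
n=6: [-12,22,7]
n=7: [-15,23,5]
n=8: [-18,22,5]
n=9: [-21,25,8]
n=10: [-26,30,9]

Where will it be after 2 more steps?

[-32,30,7]

Differencing gives [-3,+3,+3], [-5,+5,+1], [-3,+1,-2], [-3,-1,+0], [-3,+3,+3], [-5,+5,+1], [-3,+1,-2], [-3,-1,+0], [-3,+3,+3], [-5,+5,+1]. This is the pattern [-3,+3,+3], [-5,+5,+1], [-3,+1,-2], [-3,-1,+0] repeated.
step 11: apply [-3,+1,-2] → [-29,31,7]
step 12: apply [-3,-1,+0] → [-32,30,7]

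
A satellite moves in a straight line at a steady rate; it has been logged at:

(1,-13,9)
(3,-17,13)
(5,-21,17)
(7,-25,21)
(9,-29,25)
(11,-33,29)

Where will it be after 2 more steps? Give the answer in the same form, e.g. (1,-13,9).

(15,-41,37)

The position changes by (+2,-4,+4) every step.
step 6: (11,-33,29) + (+2,-4,+4) → (13,-37,33)
step 7: (13,-37,33) + (+2,-4,+4) → (15,-41,37)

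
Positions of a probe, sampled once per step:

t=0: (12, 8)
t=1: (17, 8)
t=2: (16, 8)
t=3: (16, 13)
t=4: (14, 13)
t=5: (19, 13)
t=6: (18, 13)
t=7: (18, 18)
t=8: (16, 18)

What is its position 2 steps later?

(20, 18)

The moves between consecutive positions are (+5, +0), (-1, +0), (+0, +5), (-2, +0), (+5, +0), (-1, +0), (+0, +5), (-2, +0); they repeat the 4-cycle [(+5, +0), (-1, +0), (+0, +5), (-2, +0)].
step 9: apply (+5, +0) → (21, 18)
step 10: apply (-1, +0) → (20, 18)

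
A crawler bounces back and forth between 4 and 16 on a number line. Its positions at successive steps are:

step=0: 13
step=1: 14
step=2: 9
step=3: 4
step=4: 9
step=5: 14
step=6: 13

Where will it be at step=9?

The value reflects between 4 and 16, moving 5 per step.
  step 7: 13 → 8
  step 8: 8 → 5
  step 9: 5 → 10

10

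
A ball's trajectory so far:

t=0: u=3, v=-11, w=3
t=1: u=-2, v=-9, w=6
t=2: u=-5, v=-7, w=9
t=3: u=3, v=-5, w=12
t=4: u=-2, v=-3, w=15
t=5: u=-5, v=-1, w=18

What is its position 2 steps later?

U: cycles through 3, -2, -5 every 3 steps. Step 7 lands at position 1 of the cycle → -2.
V: linear, +2 per step → 3 at step 7.
W: linear, +3 per step → 24 at step 7.

u=-2, v=3, w=24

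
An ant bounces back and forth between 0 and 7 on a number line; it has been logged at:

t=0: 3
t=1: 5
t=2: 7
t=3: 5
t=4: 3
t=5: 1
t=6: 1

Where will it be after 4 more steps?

5

The value travels 2 per step and bounces off the walls at 0 and 7.
  step 7: 1 → 3
  step 8: 3 → 5
  step 9: 5 → 7
  step 10: 7 → 5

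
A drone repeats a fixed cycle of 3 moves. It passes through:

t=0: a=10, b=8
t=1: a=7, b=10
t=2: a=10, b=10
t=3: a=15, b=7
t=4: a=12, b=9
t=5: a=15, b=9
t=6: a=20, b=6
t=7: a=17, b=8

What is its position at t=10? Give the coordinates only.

a=22, b=7

Step-to-step displacements: (-3, +2), (+3, +0), (+5, -3), (-3, +2), (+3, +0), (+5, -3), (-3, +2) — a repeating cycle of length 3.
step 8: apply (+3, +0) → a=20, b=8
step 9: apply (+5, -3) → a=25, b=5
step 10: apply (-3, +2) → a=22, b=7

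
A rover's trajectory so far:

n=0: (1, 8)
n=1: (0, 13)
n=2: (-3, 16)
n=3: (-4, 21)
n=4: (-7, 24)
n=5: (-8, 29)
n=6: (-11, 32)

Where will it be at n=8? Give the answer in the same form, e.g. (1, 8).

(-15, 40)

Differencing gives (-1, +5), (-3, +3), (-1, +5), (-3, +3), (-1, +5), (-3, +3). This is the pattern (-1, +5), (-3, +3) repeated.
step 7: apply (-1, +5) → (-12, 37)
step 8: apply (-3, +3) → (-15, 40)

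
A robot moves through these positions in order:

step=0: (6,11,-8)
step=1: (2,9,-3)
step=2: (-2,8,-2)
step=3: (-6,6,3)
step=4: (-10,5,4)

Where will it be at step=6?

(-18,2,10)

Step-to-step displacements: (-4,-2,+5), (-4,-1,+1), (-4,-2,+5), (-4,-1,+1) — a repeating cycle of length 2.
step 5: apply (-4,-2,+5) → (-14,3,9)
step 6: apply (-4,-1,+1) → (-18,2,10)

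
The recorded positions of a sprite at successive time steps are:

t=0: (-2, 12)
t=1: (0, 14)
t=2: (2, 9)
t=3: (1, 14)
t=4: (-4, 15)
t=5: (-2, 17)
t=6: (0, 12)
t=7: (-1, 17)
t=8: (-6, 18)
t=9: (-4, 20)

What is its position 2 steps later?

Differencing gives (+2, +2), (+2, -5), (-1, +5), (-5, +1), (+2, +2), (+2, -5), (-1, +5), (-5, +1), (+2, +2). This is the pattern (+2, +2), (+2, -5), (-1, +5), (-5, +1) repeated.
step 10: apply (+2, -5) → (-2, 15)
step 11: apply (-1, +5) → (-3, 20)

(-3, 20)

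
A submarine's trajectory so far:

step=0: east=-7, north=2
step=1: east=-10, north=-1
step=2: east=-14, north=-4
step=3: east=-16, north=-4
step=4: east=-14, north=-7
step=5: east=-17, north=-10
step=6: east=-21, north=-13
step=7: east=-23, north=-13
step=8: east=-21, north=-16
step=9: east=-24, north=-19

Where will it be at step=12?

east=-28, north=-25

The moves between consecutive positions are (-3, -3), (-4, -3), (-2, +0), (+2, -3), (-3, -3), (-4, -3), (-2, +0), (+2, -3), (-3, -3); they repeat the 4-cycle [(-3, -3), (-4, -3), (-2, +0), (+2, -3)].
step 10: apply (-4, -3) → east=-28, north=-22
step 11: apply (-2, +0) → east=-30, north=-22
step 12: apply (+2, -3) → east=-28, north=-25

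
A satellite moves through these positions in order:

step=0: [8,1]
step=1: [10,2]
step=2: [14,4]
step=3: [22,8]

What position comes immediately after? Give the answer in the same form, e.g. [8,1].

Consecutive displacements [+2,+1], [+4,+2], [+8,+4] scale by a factor of 2 each step.
step 4: [22,8] + [+16,+8] → [38,16]

[38,16]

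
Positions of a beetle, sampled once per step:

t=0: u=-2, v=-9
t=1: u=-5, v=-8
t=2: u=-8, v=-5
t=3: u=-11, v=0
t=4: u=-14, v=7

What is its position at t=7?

u=-23, v=40

First differences are (-3, +1), (-3, +3), (-3, +5), (-3, +7); their common second difference is (+0, +2) (constant acceleration).
step 5: u=-14, v=7 + (-3, +9) → u=-17, v=16
step 6: u=-17, v=16 + (-3, +11) → u=-20, v=27
step 7: u=-20, v=27 + (-3, +13) → u=-23, v=40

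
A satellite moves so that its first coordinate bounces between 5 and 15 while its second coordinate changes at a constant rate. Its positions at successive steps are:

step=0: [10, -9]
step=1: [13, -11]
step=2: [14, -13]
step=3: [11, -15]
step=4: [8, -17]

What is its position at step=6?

The first coordinate reflects between 5 and 15, moving 3 per step.
  step 5: 8 → 5
  step 6: 5 → 8
The second coordinate changes by -2 each step: at step 6 it is -21.

[8, -21]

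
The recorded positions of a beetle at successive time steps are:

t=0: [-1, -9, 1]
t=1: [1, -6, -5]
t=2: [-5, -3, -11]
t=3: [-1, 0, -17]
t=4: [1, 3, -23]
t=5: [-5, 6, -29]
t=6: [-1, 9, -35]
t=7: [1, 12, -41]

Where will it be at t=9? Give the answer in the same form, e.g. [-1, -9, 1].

[-1, 18, -53]

The first coordinate repeats the cycle [-1, 1, -5] with period 3; step 9 mod 3 = 0, giving -1.
The second coordinate changes by +3 each step, so at step 9 it is -9 + 9·(3) = 18.
The third coordinate changes by -6 each step, so at step 9 it is 1 + 9·(-6) = -53.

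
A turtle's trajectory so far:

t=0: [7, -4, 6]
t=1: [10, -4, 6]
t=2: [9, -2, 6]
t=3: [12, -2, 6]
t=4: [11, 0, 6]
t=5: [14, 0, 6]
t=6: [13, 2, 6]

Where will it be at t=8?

The moves between consecutive positions are [+3, +0, +0], [-1, +2, +0], [+3, +0, +0], [-1, +2, +0], [+3, +0, +0], [-1, +2, +0]; they repeat the 2-cycle [[+3, +0, +0], [-1, +2, +0]].
step 7: apply [+3, +0, +0] → [16, 2, 6]
step 8: apply [-1, +2, +0] → [15, 4, 6]

[15, 4, 6]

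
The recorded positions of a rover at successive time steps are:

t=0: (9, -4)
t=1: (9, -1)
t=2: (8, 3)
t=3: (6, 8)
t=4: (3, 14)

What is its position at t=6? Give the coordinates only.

(-6, 29)

Successive displacements: (+0, +3), (-1, +4), (-2, +5), (-3, +6) — each changes by (-1, +1).
step 5: (3, 14) + (-4, +7) → (-1, 21)
step 6: (-1, 21) + (-5, +8) → (-6, 29)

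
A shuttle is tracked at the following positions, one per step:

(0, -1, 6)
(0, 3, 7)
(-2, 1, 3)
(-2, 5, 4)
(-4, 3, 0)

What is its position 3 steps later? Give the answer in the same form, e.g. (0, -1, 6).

Step-to-step displacements: (+0, +4, +1), (-2, -2, -4), (+0, +4, +1), (-2, -2, -4) — a repeating cycle of length 2.
step 5: apply (+0, +4, +1) → (-4, 7, 1)
step 6: apply (-2, -2, -4) → (-6, 5, -3)
step 7: apply (+0, +4, +1) → (-6, 9, -2)

(-6, 9, -2)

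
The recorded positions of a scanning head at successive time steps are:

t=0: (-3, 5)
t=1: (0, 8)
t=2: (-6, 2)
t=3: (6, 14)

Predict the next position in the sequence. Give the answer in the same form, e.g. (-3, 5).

(-18, -10)

The jumps are (+3, +3), (-6, -6), (+12, +12) — a geometric progression with ratio -2.
step 4: (6, 14) + (-24, -24) → (-18, -10)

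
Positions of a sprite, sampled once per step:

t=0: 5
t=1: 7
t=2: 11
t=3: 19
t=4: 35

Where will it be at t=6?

131

Step-to-step displacements: +2, +4, +8, +16; each is 2× the previous.
step 5: 35 + 32 → 67
step 6: 67 + 64 → 131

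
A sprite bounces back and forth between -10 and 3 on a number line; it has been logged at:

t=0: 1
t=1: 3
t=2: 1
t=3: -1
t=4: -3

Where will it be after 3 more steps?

The value reflects between -10 and 3, moving 2 per step.
  step 5: -3 → -5
  step 6: -5 → -7
  step 7: -7 → -9

-9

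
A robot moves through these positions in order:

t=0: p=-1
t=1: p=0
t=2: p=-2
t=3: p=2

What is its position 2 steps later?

The jumps are +1, -2, +4 — a geometric progression with ratio -2.
step 4: 2 − 8 → p=-6
step 5: -6 + 16 → p=10

p=10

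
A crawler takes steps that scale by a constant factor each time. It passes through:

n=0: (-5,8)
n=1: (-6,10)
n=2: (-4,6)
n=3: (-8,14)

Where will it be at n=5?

(-16,30)

The jumps are (-1,+2), (+2,-4), (-4,+8) — a geometric progression with ratio -2.
step 4: (-8,14) + (+8,-16) → (0,-2)
step 5: (0,-2) + (-16,+32) → (-16,30)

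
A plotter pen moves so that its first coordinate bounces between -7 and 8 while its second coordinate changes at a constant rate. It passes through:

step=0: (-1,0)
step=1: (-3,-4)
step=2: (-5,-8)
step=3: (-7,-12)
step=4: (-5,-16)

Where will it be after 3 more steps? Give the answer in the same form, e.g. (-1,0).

(1,-28)

The first coordinate reflects between -7 and 8, moving 2 per step.
  step 5: -5 → -3
  step 6: -3 → -1
  step 7: -1 → 1
The second coordinate changes by -4 each step: at step 7 it is -28.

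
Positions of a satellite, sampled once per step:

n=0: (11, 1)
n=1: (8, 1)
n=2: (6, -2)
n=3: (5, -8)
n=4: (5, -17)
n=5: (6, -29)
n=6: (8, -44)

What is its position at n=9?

(20, -107)

Successive displacements: (-3, +0), (-2, -3), (-1, -6), (+0, -9), (+1, -12), (+2, -15) — each changes by (+1, -3).
step 7: (8, -44) + (+3, -18) → (11, -62)
step 8: (11, -62) + (+4, -21) → (15, -83)
step 9: (15, -83) + (+5, -24) → (20, -107)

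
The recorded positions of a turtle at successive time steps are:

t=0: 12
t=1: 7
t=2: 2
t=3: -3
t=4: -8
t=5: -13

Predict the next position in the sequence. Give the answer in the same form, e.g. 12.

Each step adds -5 to the position.
step 6: -13 − 5 → -18

-18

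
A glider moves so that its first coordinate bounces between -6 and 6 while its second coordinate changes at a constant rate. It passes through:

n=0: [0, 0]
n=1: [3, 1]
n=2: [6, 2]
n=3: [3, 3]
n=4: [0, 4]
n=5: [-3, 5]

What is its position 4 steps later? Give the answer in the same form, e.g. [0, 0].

[3, 9]

The first coordinate reflects between -6 and 6, moving 3 per step.
  step 6: -3 → -6
  step 7: -6 → -3
  step 8: -3 → 0
  step 9: 0 → 3
The second coordinate changes by +1 each step: at step 9 it is 9.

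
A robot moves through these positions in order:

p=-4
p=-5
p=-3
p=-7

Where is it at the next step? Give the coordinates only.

Consecutive displacements -1, +2, -4 scale by a factor of -2 each step.
step 4: -7 + 8 → p=1

p=1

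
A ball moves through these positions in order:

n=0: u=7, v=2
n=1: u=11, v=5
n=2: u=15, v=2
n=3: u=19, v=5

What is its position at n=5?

u=27, v=5

The u coordinate changes by +4 each step, so at step 5 it is 7 + 5·(4) = 27.
The v coordinate repeats the cycle [2, 5] with period 2; step 5 mod 2 = 1, giving 5.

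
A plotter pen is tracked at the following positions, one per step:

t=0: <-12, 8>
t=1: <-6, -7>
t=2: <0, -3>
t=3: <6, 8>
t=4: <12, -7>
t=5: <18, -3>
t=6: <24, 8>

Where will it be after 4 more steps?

<48, -7>

The first coordinate changes by +6 each step, so at step 10 it is -12 + 10·(6) = 48.
The second coordinate repeats the cycle [8, -7, -3] with period 3; step 10 mod 3 = 1, giving -7.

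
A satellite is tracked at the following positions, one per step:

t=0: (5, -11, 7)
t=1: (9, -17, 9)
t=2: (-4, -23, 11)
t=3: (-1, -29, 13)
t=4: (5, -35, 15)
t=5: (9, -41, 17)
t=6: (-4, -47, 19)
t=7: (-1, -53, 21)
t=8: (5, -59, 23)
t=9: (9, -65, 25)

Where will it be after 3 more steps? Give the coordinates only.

The first coordinate repeats the cycle [5, 9, -4, -1] with period 4; step 12 mod 4 = 0, giving 5.
The second coordinate changes by -6 each step, so at step 12 it is -11 + 12·(-6) = -83.
The third coordinate changes by +2 each step, so at step 12 it is 7 + 12·(2) = 31.

(5, -83, 31)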